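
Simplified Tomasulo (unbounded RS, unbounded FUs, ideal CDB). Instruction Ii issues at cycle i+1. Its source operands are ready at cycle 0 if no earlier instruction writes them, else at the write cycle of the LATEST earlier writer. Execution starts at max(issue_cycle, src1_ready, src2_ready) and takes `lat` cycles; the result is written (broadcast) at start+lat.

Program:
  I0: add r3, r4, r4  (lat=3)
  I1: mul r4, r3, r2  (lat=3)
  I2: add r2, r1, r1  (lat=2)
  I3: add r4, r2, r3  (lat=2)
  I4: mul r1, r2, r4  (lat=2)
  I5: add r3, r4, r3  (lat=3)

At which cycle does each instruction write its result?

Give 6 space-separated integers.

Answer: 4 7 5 7 9 10

Derivation:
I0 add r3: issue@1 deps=(None,None) exec_start@1 write@4
I1 mul r4: issue@2 deps=(0,None) exec_start@4 write@7
I2 add r2: issue@3 deps=(None,None) exec_start@3 write@5
I3 add r4: issue@4 deps=(2,0) exec_start@5 write@7
I4 mul r1: issue@5 deps=(2,3) exec_start@7 write@9
I5 add r3: issue@6 deps=(3,0) exec_start@7 write@10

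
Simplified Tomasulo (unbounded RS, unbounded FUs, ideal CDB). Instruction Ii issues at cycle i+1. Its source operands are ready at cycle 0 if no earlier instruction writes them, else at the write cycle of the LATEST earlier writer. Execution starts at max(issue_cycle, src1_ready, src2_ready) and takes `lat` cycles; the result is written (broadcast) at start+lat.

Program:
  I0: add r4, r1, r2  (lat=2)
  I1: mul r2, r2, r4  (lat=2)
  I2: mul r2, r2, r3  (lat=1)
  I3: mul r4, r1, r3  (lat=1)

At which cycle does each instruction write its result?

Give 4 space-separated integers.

I0 add r4: issue@1 deps=(None,None) exec_start@1 write@3
I1 mul r2: issue@2 deps=(None,0) exec_start@3 write@5
I2 mul r2: issue@3 deps=(1,None) exec_start@5 write@6
I3 mul r4: issue@4 deps=(None,None) exec_start@4 write@5

Answer: 3 5 6 5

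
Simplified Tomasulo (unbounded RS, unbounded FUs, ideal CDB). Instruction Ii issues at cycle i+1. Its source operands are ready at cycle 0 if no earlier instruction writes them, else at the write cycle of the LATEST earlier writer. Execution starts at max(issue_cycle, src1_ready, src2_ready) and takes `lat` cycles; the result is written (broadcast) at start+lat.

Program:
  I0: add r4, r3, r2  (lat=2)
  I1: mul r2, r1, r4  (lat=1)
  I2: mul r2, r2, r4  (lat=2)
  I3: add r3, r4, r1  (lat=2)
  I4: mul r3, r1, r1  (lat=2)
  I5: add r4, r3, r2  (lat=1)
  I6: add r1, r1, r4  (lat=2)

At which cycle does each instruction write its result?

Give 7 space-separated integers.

I0 add r4: issue@1 deps=(None,None) exec_start@1 write@3
I1 mul r2: issue@2 deps=(None,0) exec_start@3 write@4
I2 mul r2: issue@3 deps=(1,0) exec_start@4 write@6
I3 add r3: issue@4 deps=(0,None) exec_start@4 write@6
I4 mul r3: issue@5 deps=(None,None) exec_start@5 write@7
I5 add r4: issue@6 deps=(4,2) exec_start@7 write@8
I6 add r1: issue@7 deps=(None,5) exec_start@8 write@10

Answer: 3 4 6 6 7 8 10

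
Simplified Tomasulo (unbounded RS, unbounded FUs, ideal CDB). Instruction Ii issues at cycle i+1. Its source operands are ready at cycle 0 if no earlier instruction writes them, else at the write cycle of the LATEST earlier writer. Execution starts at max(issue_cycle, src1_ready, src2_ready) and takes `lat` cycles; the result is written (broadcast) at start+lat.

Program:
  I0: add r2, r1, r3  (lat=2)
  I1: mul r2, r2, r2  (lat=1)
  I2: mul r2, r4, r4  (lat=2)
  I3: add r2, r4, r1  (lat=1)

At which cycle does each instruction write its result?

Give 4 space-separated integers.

Answer: 3 4 5 5

Derivation:
I0 add r2: issue@1 deps=(None,None) exec_start@1 write@3
I1 mul r2: issue@2 deps=(0,0) exec_start@3 write@4
I2 mul r2: issue@3 deps=(None,None) exec_start@3 write@5
I3 add r2: issue@4 deps=(None,None) exec_start@4 write@5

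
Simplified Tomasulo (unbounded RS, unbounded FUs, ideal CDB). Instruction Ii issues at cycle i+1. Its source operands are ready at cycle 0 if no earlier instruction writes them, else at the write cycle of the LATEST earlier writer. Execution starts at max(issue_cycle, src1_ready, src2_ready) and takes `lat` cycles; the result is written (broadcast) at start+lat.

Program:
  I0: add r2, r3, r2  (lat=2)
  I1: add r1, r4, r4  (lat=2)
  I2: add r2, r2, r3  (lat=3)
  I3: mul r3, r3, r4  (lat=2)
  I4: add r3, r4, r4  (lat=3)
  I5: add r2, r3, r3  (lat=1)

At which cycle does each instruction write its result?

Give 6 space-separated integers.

I0 add r2: issue@1 deps=(None,None) exec_start@1 write@3
I1 add r1: issue@2 deps=(None,None) exec_start@2 write@4
I2 add r2: issue@3 deps=(0,None) exec_start@3 write@6
I3 mul r3: issue@4 deps=(None,None) exec_start@4 write@6
I4 add r3: issue@5 deps=(None,None) exec_start@5 write@8
I5 add r2: issue@6 deps=(4,4) exec_start@8 write@9

Answer: 3 4 6 6 8 9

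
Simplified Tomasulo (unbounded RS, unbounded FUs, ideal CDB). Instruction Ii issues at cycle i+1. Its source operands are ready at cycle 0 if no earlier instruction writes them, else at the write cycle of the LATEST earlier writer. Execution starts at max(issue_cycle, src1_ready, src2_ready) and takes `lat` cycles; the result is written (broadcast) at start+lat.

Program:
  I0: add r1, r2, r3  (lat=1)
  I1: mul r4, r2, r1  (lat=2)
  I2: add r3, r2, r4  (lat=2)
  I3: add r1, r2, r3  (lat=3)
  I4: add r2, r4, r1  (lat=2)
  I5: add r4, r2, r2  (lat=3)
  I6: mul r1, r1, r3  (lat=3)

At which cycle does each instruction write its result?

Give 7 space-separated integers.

I0 add r1: issue@1 deps=(None,None) exec_start@1 write@2
I1 mul r4: issue@2 deps=(None,0) exec_start@2 write@4
I2 add r3: issue@3 deps=(None,1) exec_start@4 write@6
I3 add r1: issue@4 deps=(None,2) exec_start@6 write@9
I4 add r2: issue@5 deps=(1,3) exec_start@9 write@11
I5 add r4: issue@6 deps=(4,4) exec_start@11 write@14
I6 mul r1: issue@7 deps=(3,2) exec_start@9 write@12

Answer: 2 4 6 9 11 14 12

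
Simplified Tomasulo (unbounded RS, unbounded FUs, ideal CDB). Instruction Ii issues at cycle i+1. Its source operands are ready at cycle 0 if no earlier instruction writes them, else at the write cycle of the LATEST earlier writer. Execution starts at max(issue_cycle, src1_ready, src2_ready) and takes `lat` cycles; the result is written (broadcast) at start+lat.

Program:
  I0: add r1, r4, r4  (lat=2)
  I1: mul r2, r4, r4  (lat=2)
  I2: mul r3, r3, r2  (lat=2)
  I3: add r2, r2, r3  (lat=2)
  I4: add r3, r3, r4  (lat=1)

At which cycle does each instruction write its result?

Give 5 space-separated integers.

Answer: 3 4 6 8 7

Derivation:
I0 add r1: issue@1 deps=(None,None) exec_start@1 write@3
I1 mul r2: issue@2 deps=(None,None) exec_start@2 write@4
I2 mul r3: issue@3 deps=(None,1) exec_start@4 write@6
I3 add r2: issue@4 deps=(1,2) exec_start@6 write@8
I4 add r3: issue@5 deps=(2,None) exec_start@6 write@7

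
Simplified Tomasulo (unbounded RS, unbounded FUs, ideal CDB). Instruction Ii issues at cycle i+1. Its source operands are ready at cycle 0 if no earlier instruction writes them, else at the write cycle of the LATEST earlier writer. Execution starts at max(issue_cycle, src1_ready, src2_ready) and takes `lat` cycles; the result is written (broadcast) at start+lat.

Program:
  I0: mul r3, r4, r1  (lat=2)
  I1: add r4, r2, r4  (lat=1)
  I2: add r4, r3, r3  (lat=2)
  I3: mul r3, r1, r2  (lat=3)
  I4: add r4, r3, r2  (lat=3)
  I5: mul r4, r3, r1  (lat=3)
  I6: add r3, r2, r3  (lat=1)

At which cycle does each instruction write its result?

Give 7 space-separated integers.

Answer: 3 3 5 7 10 10 8

Derivation:
I0 mul r3: issue@1 deps=(None,None) exec_start@1 write@3
I1 add r4: issue@2 deps=(None,None) exec_start@2 write@3
I2 add r4: issue@3 deps=(0,0) exec_start@3 write@5
I3 mul r3: issue@4 deps=(None,None) exec_start@4 write@7
I4 add r4: issue@5 deps=(3,None) exec_start@7 write@10
I5 mul r4: issue@6 deps=(3,None) exec_start@7 write@10
I6 add r3: issue@7 deps=(None,3) exec_start@7 write@8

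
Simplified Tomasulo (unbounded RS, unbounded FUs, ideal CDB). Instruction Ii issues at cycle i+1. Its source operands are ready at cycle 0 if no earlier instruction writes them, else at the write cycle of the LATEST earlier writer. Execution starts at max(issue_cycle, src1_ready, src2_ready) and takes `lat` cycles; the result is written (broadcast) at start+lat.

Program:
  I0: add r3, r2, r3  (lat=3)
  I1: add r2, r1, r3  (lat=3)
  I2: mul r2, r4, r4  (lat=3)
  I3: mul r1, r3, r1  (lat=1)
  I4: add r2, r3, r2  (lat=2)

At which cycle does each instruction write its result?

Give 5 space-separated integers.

Answer: 4 7 6 5 8

Derivation:
I0 add r3: issue@1 deps=(None,None) exec_start@1 write@4
I1 add r2: issue@2 deps=(None,0) exec_start@4 write@7
I2 mul r2: issue@3 deps=(None,None) exec_start@3 write@6
I3 mul r1: issue@4 deps=(0,None) exec_start@4 write@5
I4 add r2: issue@5 deps=(0,2) exec_start@6 write@8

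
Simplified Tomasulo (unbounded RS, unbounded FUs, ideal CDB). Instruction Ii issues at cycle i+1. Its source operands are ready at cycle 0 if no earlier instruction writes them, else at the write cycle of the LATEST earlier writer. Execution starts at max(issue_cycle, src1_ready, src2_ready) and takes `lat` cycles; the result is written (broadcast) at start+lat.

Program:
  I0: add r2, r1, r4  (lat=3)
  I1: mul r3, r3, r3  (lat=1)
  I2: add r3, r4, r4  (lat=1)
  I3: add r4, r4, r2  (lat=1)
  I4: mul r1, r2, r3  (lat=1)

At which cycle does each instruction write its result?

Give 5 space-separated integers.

I0 add r2: issue@1 deps=(None,None) exec_start@1 write@4
I1 mul r3: issue@2 deps=(None,None) exec_start@2 write@3
I2 add r3: issue@3 deps=(None,None) exec_start@3 write@4
I3 add r4: issue@4 deps=(None,0) exec_start@4 write@5
I4 mul r1: issue@5 deps=(0,2) exec_start@5 write@6

Answer: 4 3 4 5 6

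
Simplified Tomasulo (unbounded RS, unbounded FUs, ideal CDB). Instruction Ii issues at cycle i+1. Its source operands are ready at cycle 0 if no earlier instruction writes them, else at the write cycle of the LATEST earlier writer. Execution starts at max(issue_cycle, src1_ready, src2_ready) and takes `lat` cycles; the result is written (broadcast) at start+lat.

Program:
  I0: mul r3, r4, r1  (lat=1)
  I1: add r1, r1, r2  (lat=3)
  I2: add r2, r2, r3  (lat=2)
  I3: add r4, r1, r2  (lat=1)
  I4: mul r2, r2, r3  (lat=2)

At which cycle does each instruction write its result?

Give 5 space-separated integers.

I0 mul r3: issue@1 deps=(None,None) exec_start@1 write@2
I1 add r1: issue@2 deps=(None,None) exec_start@2 write@5
I2 add r2: issue@3 deps=(None,0) exec_start@3 write@5
I3 add r4: issue@4 deps=(1,2) exec_start@5 write@6
I4 mul r2: issue@5 deps=(2,0) exec_start@5 write@7

Answer: 2 5 5 6 7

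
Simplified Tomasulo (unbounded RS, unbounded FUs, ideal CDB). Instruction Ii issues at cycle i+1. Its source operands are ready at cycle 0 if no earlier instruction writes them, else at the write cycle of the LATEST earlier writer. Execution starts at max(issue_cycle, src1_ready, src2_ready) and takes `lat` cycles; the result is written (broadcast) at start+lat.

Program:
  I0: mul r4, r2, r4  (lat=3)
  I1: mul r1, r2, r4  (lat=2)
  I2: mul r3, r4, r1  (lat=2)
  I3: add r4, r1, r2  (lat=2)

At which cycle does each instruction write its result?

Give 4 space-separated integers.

Answer: 4 6 8 8

Derivation:
I0 mul r4: issue@1 deps=(None,None) exec_start@1 write@4
I1 mul r1: issue@2 deps=(None,0) exec_start@4 write@6
I2 mul r3: issue@3 deps=(0,1) exec_start@6 write@8
I3 add r4: issue@4 deps=(1,None) exec_start@6 write@8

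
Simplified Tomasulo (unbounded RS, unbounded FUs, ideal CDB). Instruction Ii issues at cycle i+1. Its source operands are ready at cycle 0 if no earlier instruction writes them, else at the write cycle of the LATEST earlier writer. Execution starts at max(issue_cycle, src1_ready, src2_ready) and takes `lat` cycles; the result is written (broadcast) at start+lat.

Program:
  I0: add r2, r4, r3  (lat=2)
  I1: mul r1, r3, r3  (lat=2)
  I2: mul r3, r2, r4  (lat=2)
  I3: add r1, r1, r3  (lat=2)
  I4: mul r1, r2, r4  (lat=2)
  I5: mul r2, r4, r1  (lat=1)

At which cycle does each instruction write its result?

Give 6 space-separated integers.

Answer: 3 4 5 7 7 8

Derivation:
I0 add r2: issue@1 deps=(None,None) exec_start@1 write@3
I1 mul r1: issue@2 deps=(None,None) exec_start@2 write@4
I2 mul r3: issue@3 deps=(0,None) exec_start@3 write@5
I3 add r1: issue@4 deps=(1,2) exec_start@5 write@7
I4 mul r1: issue@5 deps=(0,None) exec_start@5 write@7
I5 mul r2: issue@6 deps=(None,4) exec_start@7 write@8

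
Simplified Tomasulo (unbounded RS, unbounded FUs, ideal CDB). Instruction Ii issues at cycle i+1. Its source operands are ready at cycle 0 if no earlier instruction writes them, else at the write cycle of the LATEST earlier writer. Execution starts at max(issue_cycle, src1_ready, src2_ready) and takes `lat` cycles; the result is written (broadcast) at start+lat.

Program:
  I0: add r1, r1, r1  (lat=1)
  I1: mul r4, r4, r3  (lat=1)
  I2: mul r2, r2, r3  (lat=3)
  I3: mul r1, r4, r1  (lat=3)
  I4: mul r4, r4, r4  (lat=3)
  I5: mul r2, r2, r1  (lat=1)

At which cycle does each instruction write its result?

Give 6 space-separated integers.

Answer: 2 3 6 7 8 8

Derivation:
I0 add r1: issue@1 deps=(None,None) exec_start@1 write@2
I1 mul r4: issue@2 deps=(None,None) exec_start@2 write@3
I2 mul r2: issue@3 deps=(None,None) exec_start@3 write@6
I3 mul r1: issue@4 deps=(1,0) exec_start@4 write@7
I4 mul r4: issue@5 deps=(1,1) exec_start@5 write@8
I5 mul r2: issue@6 deps=(2,3) exec_start@7 write@8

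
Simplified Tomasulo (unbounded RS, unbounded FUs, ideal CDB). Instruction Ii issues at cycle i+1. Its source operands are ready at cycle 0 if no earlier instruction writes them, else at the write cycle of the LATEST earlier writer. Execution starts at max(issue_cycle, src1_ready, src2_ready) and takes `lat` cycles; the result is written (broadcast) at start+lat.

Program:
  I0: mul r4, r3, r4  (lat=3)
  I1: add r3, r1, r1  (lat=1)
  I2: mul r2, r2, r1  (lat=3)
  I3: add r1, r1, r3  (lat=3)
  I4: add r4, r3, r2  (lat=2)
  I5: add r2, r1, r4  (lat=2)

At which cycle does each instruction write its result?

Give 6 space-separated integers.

I0 mul r4: issue@1 deps=(None,None) exec_start@1 write@4
I1 add r3: issue@2 deps=(None,None) exec_start@2 write@3
I2 mul r2: issue@3 deps=(None,None) exec_start@3 write@6
I3 add r1: issue@4 deps=(None,1) exec_start@4 write@7
I4 add r4: issue@5 deps=(1,2) exec_start@6 write@8
I5 add r2: issue@6 deps=(3,4) exec_start@8 write@10

Answer: 4 3 6 7 8 10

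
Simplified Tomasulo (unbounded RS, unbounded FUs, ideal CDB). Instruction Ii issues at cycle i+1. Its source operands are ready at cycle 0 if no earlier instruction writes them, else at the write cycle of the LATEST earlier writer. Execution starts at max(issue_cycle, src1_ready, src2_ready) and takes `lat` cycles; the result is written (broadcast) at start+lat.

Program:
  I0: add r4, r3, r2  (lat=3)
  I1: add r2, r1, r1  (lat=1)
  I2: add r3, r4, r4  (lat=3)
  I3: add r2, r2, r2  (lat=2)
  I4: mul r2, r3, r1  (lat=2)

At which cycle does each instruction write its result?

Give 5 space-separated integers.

I0 add r4: issue@1 deps=(None,None) exec_start@1 write@4
I1 add r2: issue@2 deps=(None,None) exec_start@2 write@3
I2 add r3: issue@3 deps=(0,0) exec_start@4 write@7
I3 add r2: issue@4 deps=(1,1) exec_start@4 write@6
I4 mul r2: issue@5 deps=(2,None) exec_start@7 write@9

Answer: 4 3 7 6 9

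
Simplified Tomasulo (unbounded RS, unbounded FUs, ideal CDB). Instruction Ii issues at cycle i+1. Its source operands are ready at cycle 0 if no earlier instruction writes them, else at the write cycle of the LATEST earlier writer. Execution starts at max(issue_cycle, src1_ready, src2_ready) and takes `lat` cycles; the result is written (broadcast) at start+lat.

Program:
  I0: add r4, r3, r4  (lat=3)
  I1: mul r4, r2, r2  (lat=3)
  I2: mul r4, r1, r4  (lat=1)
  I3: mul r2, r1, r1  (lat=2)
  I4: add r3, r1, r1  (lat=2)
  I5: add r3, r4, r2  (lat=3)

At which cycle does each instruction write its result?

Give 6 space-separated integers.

I0 add r4: issue@1 deps=(None,None) exec_start@1 write@4
I1 mul r4: issue@2 deps=(None,None) exec_start@2 write@5
I2 mul r4: issue@3 deps=(None,1) exec_start@5 write@6
I3 mul r2: issue@4 deps=(None,None) exec_start@4 write@6
I4 add r3: issue@5 deps=(None,None) exec_start@5 write@7
I5 add r3: issue@6 deps=(2,3) exec_start@6 write@9

Answer: 4 5 6 6 7 9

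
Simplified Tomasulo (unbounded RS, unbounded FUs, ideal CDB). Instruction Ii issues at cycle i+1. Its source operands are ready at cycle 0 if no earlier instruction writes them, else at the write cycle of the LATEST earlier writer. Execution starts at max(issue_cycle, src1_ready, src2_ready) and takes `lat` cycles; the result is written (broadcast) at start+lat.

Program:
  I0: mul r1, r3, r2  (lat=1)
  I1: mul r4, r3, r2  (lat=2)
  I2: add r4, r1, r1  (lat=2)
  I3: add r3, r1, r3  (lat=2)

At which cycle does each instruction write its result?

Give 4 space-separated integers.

I0 mul r1: issue@1 deps=(None,None) exec_start@1 write@2
I1 mul r4: issue@2 deps=(None,None) exec_start@2 write@4
I2 add r4: issue@3 deps=(0,0) exec_start@3 write@5
I3 add r3: issue@4 deps=(0,None) exec_start@4 write@6

Answer: 2 4 5 6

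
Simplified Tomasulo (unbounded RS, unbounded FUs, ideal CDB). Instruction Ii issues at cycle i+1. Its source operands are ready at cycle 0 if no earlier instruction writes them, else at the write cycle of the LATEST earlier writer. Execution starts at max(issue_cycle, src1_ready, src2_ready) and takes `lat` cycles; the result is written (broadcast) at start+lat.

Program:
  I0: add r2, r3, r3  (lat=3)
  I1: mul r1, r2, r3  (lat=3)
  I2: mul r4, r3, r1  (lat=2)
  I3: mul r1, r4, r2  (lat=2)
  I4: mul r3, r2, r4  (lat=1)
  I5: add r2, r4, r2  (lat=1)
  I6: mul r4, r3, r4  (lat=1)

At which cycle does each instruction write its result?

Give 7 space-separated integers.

Answer: 4 7 9 11 10 10 11

Derivation:
I0 add r2: issue@1 deps=(None,None) exec_start@1 write@4
I1 mul r1: issue@2 deps=(0,None) exec_start@4 write@7
I2 mul r4: issue@3 deps=(None,1) exec_start@7 write@9
I3 mul r1: issue@4 deps=(2,0) exec_start@9 write@11
I4 mul r3: issue@5 deps=(0,2) exec_start@9 write@10
I5 add r2: issue@6 deps=(2,0) exec_start@9 write@10
I6 mul r4: issue@7 deps=(4,2) exec_start@10 write@11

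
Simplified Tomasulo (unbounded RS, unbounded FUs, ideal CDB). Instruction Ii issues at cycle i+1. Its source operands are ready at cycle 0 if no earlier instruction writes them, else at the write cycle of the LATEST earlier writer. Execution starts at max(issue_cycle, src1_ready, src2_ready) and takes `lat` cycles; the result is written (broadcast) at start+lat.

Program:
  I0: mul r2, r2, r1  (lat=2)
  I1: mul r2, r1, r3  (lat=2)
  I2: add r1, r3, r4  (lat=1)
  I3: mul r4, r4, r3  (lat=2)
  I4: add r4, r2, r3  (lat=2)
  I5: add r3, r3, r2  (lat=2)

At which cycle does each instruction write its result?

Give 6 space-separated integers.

I0 mul r2: issue@1 deps=(None,None) exec_start@1 write@3
I1 mul r2: issue@2 deps=(None,None) exec_start@2 write@4
I2 add r1: issue@3 deps=(None,None) exec_start@3 write@4
I3 mul r4: issue@4 deps=(None,None) exec_start@4 write@6
I4 add r4: issue@5 deps=(1,None) exec_start@5 write@7
I5 add r3: issue@6 deps=(None,1) exec_start@6 write@8

Answer: 3 4 4 6 7 8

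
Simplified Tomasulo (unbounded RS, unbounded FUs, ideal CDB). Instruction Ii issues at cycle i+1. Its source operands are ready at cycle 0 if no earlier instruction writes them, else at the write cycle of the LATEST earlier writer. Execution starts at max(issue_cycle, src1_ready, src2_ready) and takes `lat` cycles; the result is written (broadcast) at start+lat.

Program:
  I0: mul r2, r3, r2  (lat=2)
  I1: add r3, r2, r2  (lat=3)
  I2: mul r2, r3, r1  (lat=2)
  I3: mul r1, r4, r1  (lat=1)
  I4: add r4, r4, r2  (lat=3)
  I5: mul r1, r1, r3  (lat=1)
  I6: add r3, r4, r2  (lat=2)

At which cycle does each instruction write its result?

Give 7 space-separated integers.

Answer: 3 6 8 5 11 7 13

Derivation:
I0 mul r2: issue@1 deps=(None,None) exec_start@1 write@3
I1 add r3: issue@2 deps=(0,0) exec_start@3 write@6
I2 mul r2: issue@3 deps=(1,None) exec_start@6 write@8
I3 mul r1: issue@4 deps=(None,None) exec_start@4 write@5
I4 add r4: issue@5 deps=(None,2) exec_start@8 write@11
I5 mul r1: issue@6 deps=(3,1) exec_start@6 write@7
I6 add r3: issue@7 deps=(4,2) exec_start@11 write@13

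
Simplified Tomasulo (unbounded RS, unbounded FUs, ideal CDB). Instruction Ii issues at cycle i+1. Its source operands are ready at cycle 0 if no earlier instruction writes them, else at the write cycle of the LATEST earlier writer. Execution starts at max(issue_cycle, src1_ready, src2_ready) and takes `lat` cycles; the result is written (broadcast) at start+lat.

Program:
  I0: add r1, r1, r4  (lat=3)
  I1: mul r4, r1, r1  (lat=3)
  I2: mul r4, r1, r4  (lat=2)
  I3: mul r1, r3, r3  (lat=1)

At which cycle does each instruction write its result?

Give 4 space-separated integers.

I0 add r1: issue@1 deps=(None,None) exec_start@1 write@4
I1 mul r4: issue@2 deps=(0,0) exec_start@4 write@7
I2 mul r4: issue@3 deps=(0,1) exec_start@7 write@9
I3 mul r1: issue@4 deps=(None,None) exec_start@4 write@5

Answer: 4 7 9 5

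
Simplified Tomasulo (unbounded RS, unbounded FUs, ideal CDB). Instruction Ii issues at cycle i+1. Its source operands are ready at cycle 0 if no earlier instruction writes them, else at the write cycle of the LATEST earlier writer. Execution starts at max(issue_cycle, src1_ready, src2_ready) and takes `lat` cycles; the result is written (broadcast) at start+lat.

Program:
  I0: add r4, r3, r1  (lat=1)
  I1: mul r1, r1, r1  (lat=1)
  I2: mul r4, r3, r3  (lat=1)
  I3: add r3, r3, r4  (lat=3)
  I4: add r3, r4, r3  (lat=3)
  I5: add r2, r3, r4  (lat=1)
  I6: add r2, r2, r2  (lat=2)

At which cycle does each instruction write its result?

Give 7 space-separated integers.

I0 add r4: issue@1 deps=(None,None) exec_start@1 write@2
I1 mul r1: issue@2 deps=(None,None) exec_start@2 write@3
I2 mul r4: issue@3 deps=(None,None) exec_start@3 write@4
I3 add r3: issue@4 deps=(None,2) exec_start@4 write@7
I4 add r3: issue@5 deps=(2,3) exec_start@7 write@10
I5 add r2: issue@6 deps=(4,2) exec_start@10 write@11
I6 add r2: issue@7 deps=(5,5) exec_start@11 write@13

Answer: 2 3 4 7 10 11 13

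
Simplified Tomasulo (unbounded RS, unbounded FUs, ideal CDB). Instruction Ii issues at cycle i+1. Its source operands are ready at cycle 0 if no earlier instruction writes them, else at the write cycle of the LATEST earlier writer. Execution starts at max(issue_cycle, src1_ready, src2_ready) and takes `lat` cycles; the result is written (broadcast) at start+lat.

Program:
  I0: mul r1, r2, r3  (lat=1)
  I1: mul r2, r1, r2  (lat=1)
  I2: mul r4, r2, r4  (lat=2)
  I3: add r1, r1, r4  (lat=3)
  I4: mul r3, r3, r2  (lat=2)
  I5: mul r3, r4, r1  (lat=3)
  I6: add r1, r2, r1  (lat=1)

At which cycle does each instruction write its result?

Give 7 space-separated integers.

Answer: 2 3 5 8 7 11 9

Derivation:
I0 mul r1: issue@1 deps=(None,None) exec_start@1 write@2
I1 mul r2: issue@2 deps=(0,None) exec_start@2 write@3
I2 mul r4: issue@3 deps=(1,None) exec_start@3 write@5
I3 add r1: issue@4 deps=(0,2) exec_start@5 write@8
I4 mul r3: issue@5 deps=(None,1) exec_start@5 write@7
I5 mul r3: issue@6 deps=(2,3) exec_start@8 write@11
I6 add r1: issue@7 deps=(1,3) exec_start@8 write@9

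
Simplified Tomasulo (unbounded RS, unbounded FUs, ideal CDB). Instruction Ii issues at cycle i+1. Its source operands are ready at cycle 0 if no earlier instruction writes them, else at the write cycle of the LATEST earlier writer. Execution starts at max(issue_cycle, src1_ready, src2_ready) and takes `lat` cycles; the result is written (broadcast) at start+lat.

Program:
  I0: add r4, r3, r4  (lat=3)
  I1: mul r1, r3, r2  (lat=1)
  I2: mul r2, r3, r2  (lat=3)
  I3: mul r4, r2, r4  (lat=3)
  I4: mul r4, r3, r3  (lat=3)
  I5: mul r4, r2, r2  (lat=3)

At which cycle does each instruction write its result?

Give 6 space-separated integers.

Answer: 4 3 6 9 8 9

Derivation:
I0 add r4: issue@1 deps=(None,None) exec_start@1 write@4
I1 mul r1: issue@2 deps=(None,None) exec_start@2 write@3
I2 mul r2: issue@3 deps=(None,None) exec_start@3 write@6
I3 mul r4: issue@4 deps=(2,0) exec_start@6 write@9
I4 mul r4: issue@5 deps=(None,None) exec_start@5 write@8
I5 mul r4: issue@6 deps=(2,2) exec_start@6 write@9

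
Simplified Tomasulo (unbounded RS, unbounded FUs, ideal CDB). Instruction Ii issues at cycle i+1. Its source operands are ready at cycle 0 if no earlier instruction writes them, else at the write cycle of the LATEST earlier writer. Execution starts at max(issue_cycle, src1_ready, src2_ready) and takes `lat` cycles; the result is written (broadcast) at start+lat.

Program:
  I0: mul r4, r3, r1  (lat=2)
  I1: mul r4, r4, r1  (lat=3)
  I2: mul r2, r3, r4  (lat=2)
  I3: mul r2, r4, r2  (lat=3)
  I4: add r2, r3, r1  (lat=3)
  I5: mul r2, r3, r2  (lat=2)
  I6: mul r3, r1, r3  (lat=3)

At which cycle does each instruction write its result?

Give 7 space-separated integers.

I0 mul r4: issue@1 deps=(None,None) exec_start@1 write@3
I1 mul r4: issue@2 deps=(0,None) exec_start@3 write@6
I2 mul r2: issue@3 deps=(None,1) exec_start@6 write@8
I3 mul r2: issue@4 deps=(1,2) exec_start@8 write@11
I4 add r2: issue@5 deps=(None,None) exec_start@5 write@8
I5 mul r2: issue@6 deps=(None,4) exec_start@8 write@10
I6 mul r3: issue@7 deps=(None,None) exec_start@7 write@10

Answer: 3 6 8 11 8 10 10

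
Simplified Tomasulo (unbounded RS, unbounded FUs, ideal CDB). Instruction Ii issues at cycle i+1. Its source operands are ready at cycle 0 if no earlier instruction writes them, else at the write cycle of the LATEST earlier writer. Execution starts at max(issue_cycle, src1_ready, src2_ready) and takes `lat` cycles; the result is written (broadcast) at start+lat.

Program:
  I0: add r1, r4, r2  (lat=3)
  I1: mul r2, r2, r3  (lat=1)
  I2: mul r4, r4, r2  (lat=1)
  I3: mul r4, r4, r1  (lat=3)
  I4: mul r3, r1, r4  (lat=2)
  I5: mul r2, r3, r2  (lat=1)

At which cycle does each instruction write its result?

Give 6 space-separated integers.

Answer: 4 3 4 7 9 10

Derivation:
I0 add r1: issue@1 deps=(None,None) exec_start@1 write@4
I1 mul r2: issue@2 deps=(None,None) exec_start@2 write@3
I2 mul r4: issue@3 deps=(None,1) exec_start@3 write@4
I3 mul r4: issue@4 deps=(2,0) exec_start@4 write@7
I4 mul r3: issue@5 deps=(0,3) exec_start@7 write@9
I5 mul r2: issue@6 deps=(4,1) exec_start@9 write@10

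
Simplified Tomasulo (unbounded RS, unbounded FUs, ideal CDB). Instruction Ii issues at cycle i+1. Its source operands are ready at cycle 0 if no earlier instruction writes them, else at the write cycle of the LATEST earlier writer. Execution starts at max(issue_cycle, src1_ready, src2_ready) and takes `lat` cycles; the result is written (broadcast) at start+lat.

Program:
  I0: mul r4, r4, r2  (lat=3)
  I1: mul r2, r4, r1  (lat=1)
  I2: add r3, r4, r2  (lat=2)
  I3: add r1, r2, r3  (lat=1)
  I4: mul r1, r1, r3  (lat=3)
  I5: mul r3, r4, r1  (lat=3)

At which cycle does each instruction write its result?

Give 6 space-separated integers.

Answer: 4 5 7 8 11 14

Derivation:
I0 mul r4: issue@1 deps=(None,None) exec_start@1 write@4
I1 mul r2: issue@2 deps=(0,None) exec_start@4 write@5
I2 add r3: issue@3 deps=(0,1) exec_start@5 write@7
I3 add r1: issue@4 deps=(1,2) exec_start@7 write@8
I4 mul r1: issue@5 deps=(3,2) exec_start@8 write@11
I5 mul r3: issue@6 deps=(0,4) exec_start@11 write@14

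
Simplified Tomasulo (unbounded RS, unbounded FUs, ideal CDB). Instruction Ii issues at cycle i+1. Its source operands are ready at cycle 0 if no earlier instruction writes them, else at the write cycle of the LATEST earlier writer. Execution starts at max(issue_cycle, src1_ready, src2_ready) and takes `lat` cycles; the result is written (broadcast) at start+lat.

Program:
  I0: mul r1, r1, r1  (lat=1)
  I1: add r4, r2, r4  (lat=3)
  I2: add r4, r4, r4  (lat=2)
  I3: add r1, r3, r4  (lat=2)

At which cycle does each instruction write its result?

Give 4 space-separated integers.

Answer: 2 5 7 9

Derivation:
I0 mul r1: issue@1 deps=(None,None) exec_start@1 write@2
I1 add r4: issue@2 deps=(None,None) exec_start@2 write@5
I2 add r4: issue@3 deps=(1,1) exec_start@5 write@7
I3 add r1: issue@4 deps=(None,2) exec_start@7 write@9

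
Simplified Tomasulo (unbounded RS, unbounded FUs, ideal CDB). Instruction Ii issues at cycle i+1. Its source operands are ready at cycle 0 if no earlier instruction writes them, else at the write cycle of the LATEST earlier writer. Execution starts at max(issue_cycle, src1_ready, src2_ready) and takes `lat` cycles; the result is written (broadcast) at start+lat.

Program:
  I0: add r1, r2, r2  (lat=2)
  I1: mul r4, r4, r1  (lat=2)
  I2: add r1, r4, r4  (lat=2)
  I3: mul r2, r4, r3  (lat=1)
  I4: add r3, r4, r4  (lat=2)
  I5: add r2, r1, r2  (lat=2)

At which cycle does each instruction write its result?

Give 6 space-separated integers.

Answer: 3 5 7 6 7 9

Derivation:
I0 add r1: issue@1 deps=(None,None) exec_start@1 write@3
I1 mul r4: issue@2 deps=(None,0) exec_start@3 write@5
I2 add r1: issue@3 deps=(1,1) exec_start@5 write@7
I3 mul r2: issue@4 deps=(1,None) exec_start@5 write@6
I4 add r3: issue@5 deps=(1,1) exec_start@5 write@7
I5 add r2: issue@6 deps=(2,3) exec_start@7 write@9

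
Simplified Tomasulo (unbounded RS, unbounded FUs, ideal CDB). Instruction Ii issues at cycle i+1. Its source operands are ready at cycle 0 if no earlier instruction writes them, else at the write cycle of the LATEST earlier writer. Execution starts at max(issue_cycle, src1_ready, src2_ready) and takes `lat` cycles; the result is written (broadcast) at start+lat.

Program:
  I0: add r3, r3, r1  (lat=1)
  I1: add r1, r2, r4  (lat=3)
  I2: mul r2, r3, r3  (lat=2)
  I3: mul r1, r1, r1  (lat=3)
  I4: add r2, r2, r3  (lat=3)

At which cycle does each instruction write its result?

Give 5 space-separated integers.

I0 add r3: issue@1 deps=(None,None) exec_start@1 write@2
I1 add r1: issue@2 deps=(None,None) exec_start@2 write@5
I2 mul r2: issue@3 deps=(0,0) exec_start@3 write@5
I3 mul r1: issue@4 deps=(1,1) exec_start@5 write@8
I4 add r2: issue@5 deps=(2,0) exec_start@5 write@8

Answer: 2 5 5 8 8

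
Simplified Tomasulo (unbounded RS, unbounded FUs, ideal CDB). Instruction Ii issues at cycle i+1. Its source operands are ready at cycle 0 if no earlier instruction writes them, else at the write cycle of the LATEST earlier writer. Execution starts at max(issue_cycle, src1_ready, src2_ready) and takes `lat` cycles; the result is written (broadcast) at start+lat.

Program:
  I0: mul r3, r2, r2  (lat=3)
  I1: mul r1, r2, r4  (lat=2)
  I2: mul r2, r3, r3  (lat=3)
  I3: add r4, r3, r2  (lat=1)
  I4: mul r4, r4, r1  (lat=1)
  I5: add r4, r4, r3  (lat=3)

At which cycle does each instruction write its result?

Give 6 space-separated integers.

Answer: 4 4 7 8 9 12

Derivation:
I0 mul r3: issue@1 deps=(None,None) exec_start@1 write@4
I1 mul r1: issue@2 deps=(None,None) exec_start@2 write@4
I2 mul r2: issue@3 deps=(0,0) exec_start@4 write@7
I3 add r4: issue@4 deps=(0,2) exec_start@7 write@8
I4 mul r4: issue@5 deps=(3,1) exec_start@8 write@9
I5 add r4: issue@6 deps=(4,0) exec_start@9 write@12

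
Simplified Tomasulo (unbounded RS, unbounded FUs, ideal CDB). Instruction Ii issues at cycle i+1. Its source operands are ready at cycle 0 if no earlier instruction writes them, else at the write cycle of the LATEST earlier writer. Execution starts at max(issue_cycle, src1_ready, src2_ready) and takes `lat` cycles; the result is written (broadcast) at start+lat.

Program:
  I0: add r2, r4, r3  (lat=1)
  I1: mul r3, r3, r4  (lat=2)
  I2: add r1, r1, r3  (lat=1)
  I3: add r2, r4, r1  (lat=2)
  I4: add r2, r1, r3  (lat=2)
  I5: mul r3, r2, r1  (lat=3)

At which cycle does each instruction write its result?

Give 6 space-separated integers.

Answer: 2 4 5 7 7 10

Derivation:
I0 add r2: issue@1 deps=(None,None) exec_start@1 write@2
I1 mul r3: issue@2 deps=(None,None) exec_start@2 write@4
I2 add r1: issue@3 deps=(None,1) exec_start@4 write@5
I3 add r2: issue@4 deps=(None,2) exec_start@5 write@7
I4 add r2: issue@5 deps=(2,1) exec_start@5 write@7
I5 mul r3: issue@6 deps=(4,2) exec_start@7 write@10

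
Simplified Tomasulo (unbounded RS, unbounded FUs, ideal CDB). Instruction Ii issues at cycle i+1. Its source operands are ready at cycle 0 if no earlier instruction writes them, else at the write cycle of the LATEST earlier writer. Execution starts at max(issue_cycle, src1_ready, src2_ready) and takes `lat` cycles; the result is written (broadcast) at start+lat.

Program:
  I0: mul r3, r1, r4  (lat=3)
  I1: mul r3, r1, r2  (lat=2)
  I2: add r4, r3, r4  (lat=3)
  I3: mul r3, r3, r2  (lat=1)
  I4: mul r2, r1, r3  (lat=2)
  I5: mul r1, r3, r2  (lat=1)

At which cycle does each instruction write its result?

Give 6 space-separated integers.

I0 mul r3: issue@1 deps=(None,None) exec_start@1 write@4
I1 mul r3: issue@2 deps=(None,None) exec_start@2 write@4
I2 add r4: issue@3 deps=(1,None) exec_start@4 write@7
I3 mul r3: issue@4 deps=(1,None) exec_start@4 write@5
I4 mul r2: issue@5 deps=(None,3) exec_start@5 write@7
I5 mul r1: issue@6 deps=(3,4) exec_start@7 write@8

Answer: 4 4 7 5 7 8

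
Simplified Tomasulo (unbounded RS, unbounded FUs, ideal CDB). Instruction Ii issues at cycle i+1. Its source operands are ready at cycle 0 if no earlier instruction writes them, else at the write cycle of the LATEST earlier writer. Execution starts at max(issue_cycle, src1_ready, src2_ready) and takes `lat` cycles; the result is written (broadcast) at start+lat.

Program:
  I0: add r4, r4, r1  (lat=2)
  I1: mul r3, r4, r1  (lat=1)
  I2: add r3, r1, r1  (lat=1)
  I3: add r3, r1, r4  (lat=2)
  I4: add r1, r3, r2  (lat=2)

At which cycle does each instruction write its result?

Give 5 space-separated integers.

Answer: 3 4 4 6 8

Derivation:
I0 add r4: issue@1 deps=(None,None) exec_start@1 write@3
I1 mul r3: issue@2 deps=(0,None) exec_start@3 write@4
I2 add r3: issue@3 deps=(None,None) exec_start@3 write@4
I3 add r3: issue@4 deps=(None,0) exec_start@4 write@6
I4 add r1: issue@5 deps=(3,None) exec_start@6 write@8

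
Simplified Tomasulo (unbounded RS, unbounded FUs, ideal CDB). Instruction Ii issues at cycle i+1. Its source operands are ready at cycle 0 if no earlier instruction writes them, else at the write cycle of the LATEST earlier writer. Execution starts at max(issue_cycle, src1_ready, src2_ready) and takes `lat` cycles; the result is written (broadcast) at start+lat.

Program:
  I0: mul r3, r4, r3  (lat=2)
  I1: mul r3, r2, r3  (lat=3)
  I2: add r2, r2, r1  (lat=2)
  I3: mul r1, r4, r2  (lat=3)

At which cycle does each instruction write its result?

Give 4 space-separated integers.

I0 mul r3: issue@1 deps=(None,None) exec_start@1 write@3
I1 mul r3: issue@2 deps=(None,0) exec_start@3 write@6
I2 add r2: issue@3 deps=(None,None) exec_start@3 write@5
I3 mul r1: issue@4 deps=(None,2) exec_start@5 write@8

Answer: 3 6 5 8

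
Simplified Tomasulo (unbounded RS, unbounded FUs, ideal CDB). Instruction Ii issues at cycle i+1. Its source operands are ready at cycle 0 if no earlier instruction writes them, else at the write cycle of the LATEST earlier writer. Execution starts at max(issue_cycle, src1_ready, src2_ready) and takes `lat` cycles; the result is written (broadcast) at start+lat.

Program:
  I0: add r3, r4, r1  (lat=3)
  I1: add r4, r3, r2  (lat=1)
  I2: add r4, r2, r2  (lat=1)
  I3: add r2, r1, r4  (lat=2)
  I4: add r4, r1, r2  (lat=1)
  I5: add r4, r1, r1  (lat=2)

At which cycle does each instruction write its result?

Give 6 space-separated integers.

I0 add r3: issue@1 deps=(None,None) exec_start@1 write@4
I1 add r4: issue@2 deps=(0,None) exec_start@4 write@5
I2 add r4: issue@3 deps=(None,None) exec_start@3 write@4
I3 add r2: issue@4 deps=(None,2) exec_start@4 write@6
I4 add r4: issue@5 deps=(None,3) exec_start@6 write@7
I5 add r4: issue@6 deps=(None,None) exec_start@6 write@8

Answer: 4 5 4 6 7 8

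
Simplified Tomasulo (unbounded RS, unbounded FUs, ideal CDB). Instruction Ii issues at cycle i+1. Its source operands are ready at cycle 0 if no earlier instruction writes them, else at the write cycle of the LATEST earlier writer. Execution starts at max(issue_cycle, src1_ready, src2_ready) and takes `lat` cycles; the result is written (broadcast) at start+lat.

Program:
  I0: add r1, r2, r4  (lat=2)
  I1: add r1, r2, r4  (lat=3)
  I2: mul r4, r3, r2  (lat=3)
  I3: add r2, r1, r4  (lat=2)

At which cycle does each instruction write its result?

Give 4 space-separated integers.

I0 add r1: issue@1 deps=(None,None) exec_start@1 write@3
I1 add r1: issue@2 deps=(None,None) exec_start@2 write@5
I2 mul r4: issue@3 deps=(None,None) exec_start@3 write@6
I3 add r2: issue@4 deps=(1,2) exec_start@6 write@8

Answer: 3 5 6 8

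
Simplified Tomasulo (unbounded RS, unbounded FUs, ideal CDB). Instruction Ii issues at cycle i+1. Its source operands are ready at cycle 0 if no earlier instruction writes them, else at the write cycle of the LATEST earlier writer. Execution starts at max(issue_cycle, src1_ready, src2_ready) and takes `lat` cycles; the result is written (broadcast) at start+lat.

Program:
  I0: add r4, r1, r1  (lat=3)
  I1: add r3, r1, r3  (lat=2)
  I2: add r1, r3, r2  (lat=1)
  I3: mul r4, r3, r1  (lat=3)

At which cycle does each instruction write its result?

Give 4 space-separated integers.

I0 add r4: issue@1 deps=(None,None) exec_start@1 write@4
I1 add r3: issue@2 deps=(None,None) exec_start@2 write@4
I2 add r1: issue@3 deps=(1,None) exec_start@4 write@5
I3 mul r4: issue@4 deps=(1,2) exec_start@5 write@8

Answer: 4 4 5 8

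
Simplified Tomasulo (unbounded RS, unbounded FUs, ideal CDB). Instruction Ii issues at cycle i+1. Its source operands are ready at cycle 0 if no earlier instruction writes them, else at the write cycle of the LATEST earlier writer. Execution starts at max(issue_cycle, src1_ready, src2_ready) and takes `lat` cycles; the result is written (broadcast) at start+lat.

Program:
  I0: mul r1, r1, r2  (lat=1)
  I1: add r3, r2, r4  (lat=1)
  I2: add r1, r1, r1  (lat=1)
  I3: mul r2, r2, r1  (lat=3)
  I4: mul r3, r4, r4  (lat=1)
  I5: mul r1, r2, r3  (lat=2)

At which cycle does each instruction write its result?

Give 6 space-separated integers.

Answer: 2 3 4 7 6 9

Derivation:
I0 mul r1: issue@1 deps=(None,None) exec_start@1 write@2
I1 add r3: issue@2 deps=(None,None) exec_start@2 write@3
I2 add r1: issue@3 deps=(0,0) exec_start@3 write@4
I3 mul r2: issue@4 deps=(None,2) exec_start@4 write@7
I4 mul r3: issue@5 deps=(None,None) exec_start@5 write@6
I5 mul r1: issue@6 deps=(3,4) exec_start@7 write@9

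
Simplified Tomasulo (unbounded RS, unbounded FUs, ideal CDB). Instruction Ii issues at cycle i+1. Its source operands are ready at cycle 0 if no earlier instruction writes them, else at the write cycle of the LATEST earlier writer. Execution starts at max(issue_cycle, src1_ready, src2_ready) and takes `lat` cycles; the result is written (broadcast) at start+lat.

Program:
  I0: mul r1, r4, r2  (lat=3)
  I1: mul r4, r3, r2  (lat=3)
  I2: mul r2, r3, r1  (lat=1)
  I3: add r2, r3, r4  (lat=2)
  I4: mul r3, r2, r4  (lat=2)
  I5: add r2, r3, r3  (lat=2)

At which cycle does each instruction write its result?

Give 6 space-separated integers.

Answer: 4 5 5 7 9 11

Derivation:
I0 mul r1: issue@1 deps=(None,None) exec_start@1 write@4
I1 mul r4: issue@2 deps=(None,None) exec_start@2 write@5
I2 mul r2: issue@3 deps=(None,0) exec_start@4 write@5
I3 add r2: issue@4 deps=(None,1) exec_start@5 write@7
I4 mul r3: issue@5 deps=(3,1) exec_start@7 write@9
I5 add r2: issue@6 deps=(4,4) exec_start@9 write@11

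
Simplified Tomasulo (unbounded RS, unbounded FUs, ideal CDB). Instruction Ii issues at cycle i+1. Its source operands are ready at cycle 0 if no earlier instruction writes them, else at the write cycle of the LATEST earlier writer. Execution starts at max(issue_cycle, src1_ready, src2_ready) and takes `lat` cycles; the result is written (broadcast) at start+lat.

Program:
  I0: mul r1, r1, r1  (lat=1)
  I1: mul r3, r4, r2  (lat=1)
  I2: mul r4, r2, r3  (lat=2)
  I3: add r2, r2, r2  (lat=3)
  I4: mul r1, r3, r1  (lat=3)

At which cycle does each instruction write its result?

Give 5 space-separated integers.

I0 mul r1: issue@1 deps=(None,None) exec_start@1 write@2
I1 mul r3: issue@2 deps=(None,None) exec_start@2 write@3
I2 mul r4: issue@3 deps=(None,1) exec_start@3 write@5
I3 add r2: issue@4 deps=(None,None) exec_start@4 write@7
I4 mul r1: issue@5 deps=(1,0) exec_start@5 write@8

Answer: 2 3 5 7 8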